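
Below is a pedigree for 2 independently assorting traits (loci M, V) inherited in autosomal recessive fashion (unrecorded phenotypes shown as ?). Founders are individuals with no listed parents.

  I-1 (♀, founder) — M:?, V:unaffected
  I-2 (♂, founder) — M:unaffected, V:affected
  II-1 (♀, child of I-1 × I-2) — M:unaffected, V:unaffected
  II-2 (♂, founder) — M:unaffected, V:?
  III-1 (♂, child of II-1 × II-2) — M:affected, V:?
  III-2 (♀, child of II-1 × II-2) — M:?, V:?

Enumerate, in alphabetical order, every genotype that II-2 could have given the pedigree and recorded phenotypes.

II-2 ∈ {Mm VV, Mm Vv, Mm vv}

M/I-1 ? ·: MM|Mm|mm
M/I-2 un ·: MM|Mm
M/II-1 un I-1×I-2: Mm
M/II-2 un ·: Mm
M/III-1 aff II-1×II-2: mm
M/III-2 ? II-1×II-2: MM|Mm|mm
⇒ M over [I-1,I-2,II-1,II-2,III-1,III-2]: 15 consistent
V/I-1 un ·: VV|Vv
V/I-2 aff ·: vv
V/II-1 un I-1×I-2: Vv
V/II-2 ? ·: VV|Vv|vv
V/III-1 ? II-1×II-2: VV|Vv|vv
V/III-2 ? II-1×II-2: VV|Vv|vv
⇒ V over [I-1,I-2,II-1,II-2,III-1,III-2]: 34 consistent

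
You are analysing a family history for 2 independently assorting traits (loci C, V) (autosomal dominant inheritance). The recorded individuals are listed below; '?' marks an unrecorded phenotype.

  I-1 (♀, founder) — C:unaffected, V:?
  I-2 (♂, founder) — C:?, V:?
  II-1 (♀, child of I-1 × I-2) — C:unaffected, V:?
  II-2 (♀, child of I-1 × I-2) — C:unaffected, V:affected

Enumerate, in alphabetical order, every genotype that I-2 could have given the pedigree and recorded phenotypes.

I-2 ∈ {Cc VV, Cc Vv, Cc vv, cc VV, cc Vv, cc vv}

C/I-1 un ·: cc
C/I-2 ? ·: cc|Cc
C/II-1 un I-1×I-2: cc
C/II-2 un I-1×I-2: cc
⇒ C over [I-1,I-2,II-1,II-2]: 2 consistent
V/I-1 ? ·: vv|Vv|VV
V/I-2 ? ·: vv|Vv|VV
V/II-1 ? I-1×I-2: vv|Vv|VV
V/II-2 aff I-1×I-2: Vv|VV
⇒ V over [I-1,I-2,II-1,II-2]: 21 consistent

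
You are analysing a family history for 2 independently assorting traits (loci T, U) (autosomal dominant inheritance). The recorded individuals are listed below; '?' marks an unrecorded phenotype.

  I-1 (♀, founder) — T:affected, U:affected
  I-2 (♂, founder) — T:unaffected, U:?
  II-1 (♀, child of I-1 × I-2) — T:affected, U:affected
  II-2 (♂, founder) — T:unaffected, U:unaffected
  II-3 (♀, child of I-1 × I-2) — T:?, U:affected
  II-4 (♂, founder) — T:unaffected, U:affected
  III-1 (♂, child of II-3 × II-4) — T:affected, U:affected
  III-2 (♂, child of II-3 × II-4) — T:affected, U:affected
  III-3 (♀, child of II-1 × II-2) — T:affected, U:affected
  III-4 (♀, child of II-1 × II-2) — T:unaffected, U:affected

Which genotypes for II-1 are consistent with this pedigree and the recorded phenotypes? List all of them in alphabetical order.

T/I-1 aff ·: Tt|TT
T/I-2 un ·: tt
T/II-1 aff I-1×I-2: Tt
T/II-2 un ·: tt
T/II-3 ? I-1×I-2: Tt
T/II-4 un ·: tt
T/III-1 aff II-3×II-4: Tt
T/III-2 aff II-3×II-4: Tt
T/III-3 aff II-1×II-2: Tt
T/III-4 un II-1×II-2: tt
⇒ T over [I-1,I-2,II-1,II-2,II-3,II-4,III-1,III-2,III-3,III-4]: 2 consistent
U/I-1 aff ·: Uu|UU
U/I-2 ? ·: uu|Uu|UU
U/II-1 aff I-1×I-2: Uu|UU
U/II-2 un ·: uu
U/II-3 aff I-1×I-2: Uu|UU
U/II-4 aff ·: Uu|UU
U/III-1 aff II-3×II-4: Uu|UU
U/III-2 aff II-3×II-4: Uu|UU
U/III-3 aff II-1×II-2: Uu
U/III-4 aff II-1×II-2: Uu
⇒ U over [I-1,I-2,II-1,II-2,II-3,II-4,III-1,III-2,III-3,III-4]: 99 consistent

II-1 ∈ {Tt UU, Tt Uu}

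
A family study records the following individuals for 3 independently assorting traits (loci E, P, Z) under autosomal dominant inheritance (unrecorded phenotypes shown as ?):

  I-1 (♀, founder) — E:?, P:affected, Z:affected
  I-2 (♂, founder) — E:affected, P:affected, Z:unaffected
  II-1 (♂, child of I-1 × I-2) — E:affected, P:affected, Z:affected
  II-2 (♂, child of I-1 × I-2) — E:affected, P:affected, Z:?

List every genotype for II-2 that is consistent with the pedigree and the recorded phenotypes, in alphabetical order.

II-2 ∈ {EE PP Zz, EE PP zz, EE Pp Zz, EE Pp zz, Ee PP Zz, Ee PP zz, Ee Pp Zz, Ee Pp zz}

E/I-1 ? ·: ee|Ee|EE
E/I-2 aff ·: Ee|EE
E/II-1 aff I-1×I-2: Ee|EE
E/II-2 aff I-1×I-2: Ee|EE
⇒ E over [I-1,I-2,II-1,II-2]: 15 consistent
P/I-1 aff ·: Pp|PP
P/I-2 aff ·: Pp|PP
P/II-1 aff I-1×I-2: Pp|PP
P/II-2 aff I-1×I-2: Pp|PP
⇒ P over [I-1,I-2,II-1,II-2]: 13 consistent
Z/I-1 aff ·: Zz|ZZ
Z/I-2 un ·: zz
Z/II-1 aff I-1×I-2: Zz
Z/II-2 ? I-1×I-2: zz|Zz
⇒ Z over [I-1,I-2,II-1,II-2]: 3 consistent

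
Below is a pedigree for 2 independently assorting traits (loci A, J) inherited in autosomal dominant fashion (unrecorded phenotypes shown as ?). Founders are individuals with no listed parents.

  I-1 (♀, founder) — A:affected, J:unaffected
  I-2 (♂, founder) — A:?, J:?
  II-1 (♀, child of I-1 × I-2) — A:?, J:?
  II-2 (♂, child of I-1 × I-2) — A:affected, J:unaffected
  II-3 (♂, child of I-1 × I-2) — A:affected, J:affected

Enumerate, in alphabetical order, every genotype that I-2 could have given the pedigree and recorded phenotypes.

A/I-1 aff ·: Aa|AA
A/I-2 ? ·: aa|Aa|AA
A/II-1 ? I-1×I-2: aa|Aa|AA
A/II-2 aff I-1×I-2: Aa|AA
A/II-3 aff I-1×I-2: Aa|AA
⇒ A over [I-1,I-2,II-1,II-2,II-3]: 32 consistent
J/I-1 un ·: jj
J/I-2 ? ·: Jj
J/II-1 ? I-1×I-2: jj|Jj
J/II-2 un I-1×I-2: jj
J/II-3 aff I-1×I-2: Jj
⇒ J over [I-1,I-2,II-1,II-2,II-3]: 2 consistent

I-2 ∈ {AA Jj, Aa Jj, aa Jj}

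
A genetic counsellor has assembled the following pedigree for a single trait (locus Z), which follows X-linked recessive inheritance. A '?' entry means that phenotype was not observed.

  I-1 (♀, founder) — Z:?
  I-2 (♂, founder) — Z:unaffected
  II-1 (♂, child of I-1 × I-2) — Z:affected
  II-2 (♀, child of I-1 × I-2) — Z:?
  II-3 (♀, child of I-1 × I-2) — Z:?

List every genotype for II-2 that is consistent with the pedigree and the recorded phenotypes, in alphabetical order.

Z/I-1 ? ·: X^ZX^z|X^zX^z
Z/I-2 un ·: X^ZY
Z/II-1 aff I-1×I-2: X^zY
Z/II-2 ? I-1×I-2: X^ZX^Z|X^ZX^z
Z/II-3 ? I-1×I-2: X^ZX^Z|X^ZX^z
⇒ Z over [I-1,I-2,II-1,II-2,II-3]: 5 consistent

II-2 ∈ {X^ZX^Z, X^ZX^z}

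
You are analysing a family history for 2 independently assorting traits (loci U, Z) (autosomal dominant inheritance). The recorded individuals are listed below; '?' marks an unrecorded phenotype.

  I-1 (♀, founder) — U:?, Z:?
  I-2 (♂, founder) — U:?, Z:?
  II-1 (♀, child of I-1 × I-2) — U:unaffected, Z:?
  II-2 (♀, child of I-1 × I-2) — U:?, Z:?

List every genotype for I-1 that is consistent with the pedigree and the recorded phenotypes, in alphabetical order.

I-1 ∈ {Uu ZZ, Uu Zz, Uu zz, uu ZZ, uu Zz, uu zz}

U/I-1 ? ·: uu|Uu
U/I-2 ? ·: uu|Uu
U/II-1 un I-1×I-2: uu
U/II-2 ? I-1×I-2: uu|Uu|UU
⇒ U over [I-1,I-2,II-1,II-2]: 8 consistent
Z/I-1 ? ·: zz|Zz|ZZ
Z/I-2 ? ·: zz|Zz|ZZ
Z/II-1 ? I-1×I-2: zz|Zz|ZZ
Z/II-2 ? I-1×I-2: zz|Zz|ZZ
⇒ Z over [I-1,I-2,II-1,II-2]: 29 consistent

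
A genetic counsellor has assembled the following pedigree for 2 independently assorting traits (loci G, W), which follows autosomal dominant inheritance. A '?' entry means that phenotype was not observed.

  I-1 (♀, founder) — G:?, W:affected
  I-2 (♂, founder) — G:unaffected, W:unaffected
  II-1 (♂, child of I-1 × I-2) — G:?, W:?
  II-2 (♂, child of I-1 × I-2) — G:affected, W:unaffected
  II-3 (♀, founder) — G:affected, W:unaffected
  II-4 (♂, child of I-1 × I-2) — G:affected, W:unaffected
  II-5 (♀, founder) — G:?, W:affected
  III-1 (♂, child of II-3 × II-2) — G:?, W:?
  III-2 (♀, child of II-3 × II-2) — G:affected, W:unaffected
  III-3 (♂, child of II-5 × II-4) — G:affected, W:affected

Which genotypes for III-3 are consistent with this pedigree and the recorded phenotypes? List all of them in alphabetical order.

III-3 ∈ {GG Ww, Gg Ww}

G/I-1 ? ·: Gg|GG
G/I-2 un ·: gg
G/II-1 ? I-1×I-2: gg|Gg
G/II-2 aff I-1×I-2: Gg
G/II-3 aff ·: Gg|GG
G/II-4 aff I-1×I-2: Gg
G/II-5 ? ·: gg|Gg|GG
G/III-1 ? II-3×II-2: gg|Gg|GG
G/III-2 aff II-3×II-2: Gg|GG
G/III-3 aff II-5×II-4: Gg|GG
⇒ G over [I-1,I-2,II-1,II-2,II-3,II-4,II-5,III-1,III-2,III-3]: 150 consistent
W/I-1 aff ·: Ww
W/I-2 un ·: ww
W/II-1 ? I-1×I-2: ww|Ww
W/II-2 un I-1×I-2: ww
W/II-3 un ·: ww
W/II-4 un I-1×I-2: ww
W/II-5 aff ·: Ww|WW
W/III-1 ? II-3×II-2: ww
W/III-2 un II-3×II-2: ww
W/III-3 aff II-5×II-4: Ww
⇒ W over [I-1,I-2,II-1,II-2,II-3,II-4,II-5,III-1,III-2,III-3]: 4 consistent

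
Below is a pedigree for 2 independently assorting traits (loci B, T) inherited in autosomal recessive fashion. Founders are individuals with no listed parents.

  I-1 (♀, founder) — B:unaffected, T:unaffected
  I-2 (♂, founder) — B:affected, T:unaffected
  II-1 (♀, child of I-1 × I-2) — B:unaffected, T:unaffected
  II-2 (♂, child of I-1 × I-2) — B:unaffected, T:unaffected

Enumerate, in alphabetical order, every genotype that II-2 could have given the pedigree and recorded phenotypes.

II-2 ∈ {Bb TT, Bb Tt}

B/I-1 un ·: BB|Bb
B/I-2 aff ·: bb
B/II-1 un I-1×I-2: Bb
B/II-2 un I-1×I-2: Bb
⇒ B over [I-1,I-2,II-1,II-2]: 2 consistent
T/I-1 un ·: TT|Tt
T/I-2 un ·: TT|Tt
T/II-1 un I-1×I-2: TT|Tt
T/II-2 un I-1×I-2: TT|Tt
⇒ T over [I-1,I-2,II-1,II-2]: 13 consistent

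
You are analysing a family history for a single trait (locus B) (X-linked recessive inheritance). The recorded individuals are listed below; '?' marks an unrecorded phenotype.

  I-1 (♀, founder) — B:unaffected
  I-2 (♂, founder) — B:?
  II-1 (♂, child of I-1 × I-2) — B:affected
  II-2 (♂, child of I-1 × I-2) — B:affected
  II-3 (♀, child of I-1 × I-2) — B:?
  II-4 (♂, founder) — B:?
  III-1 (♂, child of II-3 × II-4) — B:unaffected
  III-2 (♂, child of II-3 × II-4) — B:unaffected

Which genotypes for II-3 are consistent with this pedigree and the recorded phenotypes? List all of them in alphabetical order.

II-3 ∈ {X^BX^B, X^BX^b}

B/I-1 un ·: X^BX^b
B/I-2 ? ·: X^BY|X^bY
B/II-1 aff I-1×I-2: X^bY
B/II-2 aff I-1×I-2: X^bY
B/II-3 ? I-1×I-2: X^BX^B|X^BX^b
B/II-4 ? ·: X^BY|X^bY
B/III-1 un II-3×II-4: X^BY
B/III-2 un II-3×II-4: X^BY
⇒ B over [I-1,I-2,II-1,II-2,II-3,II-4,III-1,III-2]: 6 consistent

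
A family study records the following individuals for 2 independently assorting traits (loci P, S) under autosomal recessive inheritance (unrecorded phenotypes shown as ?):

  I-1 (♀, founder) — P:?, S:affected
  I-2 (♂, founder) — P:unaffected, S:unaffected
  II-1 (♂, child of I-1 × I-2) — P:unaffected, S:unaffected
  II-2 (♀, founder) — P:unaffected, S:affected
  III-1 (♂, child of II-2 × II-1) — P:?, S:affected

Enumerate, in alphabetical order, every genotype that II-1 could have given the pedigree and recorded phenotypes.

II-1 ∈ {PP Ss, Pp Ss}

P/I-1 ? ·: PP|Pp|pp
P/I-2 un ·: PP|Pp
P/II-1 un I-1×I-2: PP|Pp
P/II-2 un ·: PP|Pp
P/III-1 ? II-2×II-1: PP|Pp|pp
⇒ P over [I-1,I-2,II-1,II-2,III-1]: 37 consistent
S/I-1 aff ·: ss
S/I-2 un ·: SS|Ss
S/II-1 un I-1×I-2: Ss
S/II-2 aff ·: ss
S/III-1 aff II-2×II-1: ss
⇒ S over [I-1,I-2,II-1,II-2,III-1]: 2 consistent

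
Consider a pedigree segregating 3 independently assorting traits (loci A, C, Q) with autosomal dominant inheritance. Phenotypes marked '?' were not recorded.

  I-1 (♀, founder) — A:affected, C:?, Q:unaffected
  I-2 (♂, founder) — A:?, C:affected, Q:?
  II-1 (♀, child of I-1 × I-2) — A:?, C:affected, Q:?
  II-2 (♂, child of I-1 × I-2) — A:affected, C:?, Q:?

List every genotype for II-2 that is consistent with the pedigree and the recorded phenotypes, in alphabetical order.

A/I-1 aff ·: Aa|AA
A/I-2 ? ·: aa|Aa|AA
A/II-1 ? I-1×I-2: aa|Aa|AA
A/II-2 aff I-1×I-2: Aa|AA
⇒ A over [I-1,I-2,II-1,II-2]: 18 consistent
C/I-1 ? ·: cc|Cc|CC
C/I-2 aff ·: Cc|CC
C/II-1 aff I-1×I-2: Cc|CC
C/II-2 ? I-1×I-2: cc|Cc|CC
⇒ C over [I-1,I-2,II-1,II-2]: 18 consistent
Q/I-1 un ·: qq
Q/I-2 ? ·: qq|Qq|QQ
Q/II-1 ? I-1×I-2: qq|Qq
Q/II-2 ? I-1×I-2: qq|Qq
⇒ Q over [I-1,I-2,II-1,II-2]: 6 consistent

II-2 ∈ {AA CC Qq, AA CC qq, AA Cc Qq, AA Cc qq, AA cc Qq, AA cc qq, Aa CC Qq, Aa CC qq, Aa Cc Qq, Aa Cc qq, Aa cc Qq, Aa cc qq}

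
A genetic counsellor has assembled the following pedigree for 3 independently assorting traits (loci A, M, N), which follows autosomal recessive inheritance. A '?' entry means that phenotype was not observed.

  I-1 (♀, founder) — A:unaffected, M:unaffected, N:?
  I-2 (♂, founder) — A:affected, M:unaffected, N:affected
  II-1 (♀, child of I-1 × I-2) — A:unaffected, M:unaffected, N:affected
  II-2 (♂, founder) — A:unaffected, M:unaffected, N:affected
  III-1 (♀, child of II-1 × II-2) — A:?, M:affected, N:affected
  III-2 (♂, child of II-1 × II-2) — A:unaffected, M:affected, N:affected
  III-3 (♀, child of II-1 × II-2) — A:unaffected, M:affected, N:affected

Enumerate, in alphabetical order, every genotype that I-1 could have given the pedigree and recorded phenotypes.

I-1 ∈ {AA MM Nn, AA MM nn, AA Mm Nn, AA Mm nn, Aa MM Nn, Aa MM nn, Aa Mm Nn, Aa Mm nn}

A/I-1 un ·: AA|Aa
A/I-2 aff ·: aa
A/II-1 un I-1×I-2: Aa
A/II-2 un ·: AA|Aa
A/III-1 ? II-1×II-2: AA|Aa|aa
A/III-2 un II-1×II-2: AA|Aa
A/III-3 un II-1×II-2: AA|Aa
⇒ A over [I-1,I-2,II-1,II-2,III-1,III-2,III-3]: 40 consistent
M/I-1 un ·: MM|Mm
M/I-2 un ·: MM|Mm
M/II-1 un I-1×I-2: Mm
M/II-2 un ·: Mm
M/III-1 aff II-1×II-2: mm
M/III-2 aff II-1×II-2: mm
M/III-3 aff II-1×II-2: mm
⇒ M over [I-1,I-2,II-1,II-2,III-1,III-2,III-3]: 3 consistent
N/I-1 ? ·: Nn|nn
N/I-2 aff ·: nn
N/II-1 aff I-1×I-2: nn
N/II-2 aff ·: nn
N/III-1 aff II-1×II-2: nn
N/III-2 aff II-1×II-2: nn
N/III-3 aff II-1×II-2: nn
⇒ N over [I-1,I-2,II-1,II-2,III-1,III-2,III-3]: 2 consistent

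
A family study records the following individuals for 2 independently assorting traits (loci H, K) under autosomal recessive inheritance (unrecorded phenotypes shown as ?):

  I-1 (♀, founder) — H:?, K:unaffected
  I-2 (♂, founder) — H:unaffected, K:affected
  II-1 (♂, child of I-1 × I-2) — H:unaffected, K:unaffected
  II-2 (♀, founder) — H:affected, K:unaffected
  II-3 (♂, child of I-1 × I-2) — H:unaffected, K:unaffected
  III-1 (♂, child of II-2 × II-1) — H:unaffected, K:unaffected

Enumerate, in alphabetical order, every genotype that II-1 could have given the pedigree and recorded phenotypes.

II-1 ∈ {HH Kk, Hh Kk}

H/I-1 ? ·: HH|Hh|hh
H/I-2 un ·: HH|Hh
H/II-1 un I-1×I-2: HH|Hh
H/II-2 aff ·: hh
H/II-3 un I-1×I-2: HH|Hh
H/III-1 un II-2×II-1: Hh
⇒ H over [I-1,I-2,II-1,II-2,II-3,III-1]: 15 consistent
K/I-1 un ·: KK|Kk
K/I-2 aff ·: kk
K/II-1 un I-1×I-2: Kk
K/II-2 un ·: KK|Kk
K/II-3 un I-1×I-2: Kk
K/III-1 un II-2×II-1: KK|Kk
⇒ K over [I-1,I-2,II-1,II-2,II-3,III-1]: 8 consistent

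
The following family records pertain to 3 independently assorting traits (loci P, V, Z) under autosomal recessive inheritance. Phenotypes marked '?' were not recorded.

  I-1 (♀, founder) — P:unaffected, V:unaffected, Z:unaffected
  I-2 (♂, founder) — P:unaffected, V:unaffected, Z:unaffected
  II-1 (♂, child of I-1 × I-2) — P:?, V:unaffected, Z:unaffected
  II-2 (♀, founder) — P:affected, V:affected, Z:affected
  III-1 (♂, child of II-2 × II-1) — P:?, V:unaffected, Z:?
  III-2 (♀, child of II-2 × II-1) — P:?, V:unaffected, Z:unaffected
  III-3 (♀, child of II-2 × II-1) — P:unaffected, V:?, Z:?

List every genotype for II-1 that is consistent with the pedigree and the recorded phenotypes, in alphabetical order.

II-1 ∈ {PP VV ZZ, PP VV Zz, PP Vv ZZ, PP Vv Zz, Pp VV ZZ, Pp VV Zz, Pp Vv ZZ, Pp Vv Zz}

P/I-1 un ·: PP|Pp
P/I-2 un ·: PP|Pp
P/II-1 ? I-1×I-2: PP|Pp
P/II-2 aff ·: pp
P/III-1 ? II-2×II-1: Pp|pp
P/III-2 ? II-2×II-1: Pp|pp
P/III-3 un II-2×II-1: Pp
⇒ P over [I-1,I-2,II-1,II-2,III-1,III-2,III-3]: 16 consistent
V/I-1 un ·: VV|Vv
V/I-2 un ·: VV|Vv
V/II-1 un I-1×I-2: VV|Vv
V/II-2 aff ·: vv
V/III-1 un II-2×II-1: Vv
V/III-2 un II-2×II-1: Vv
V/III-3 ? II-2×II-1: Vv|vv
⇒ V over [I-1,I-2,II-1,II-2,III-1,III-2,III-3]: 10 consistent
Z/I-1 un ·: ZZ|Zz
Z/I-2 un ·: ZZ|Zz
Z/II-1 un I-1×I-2: ZZ|Zz
Z/II-2 aff ·: zz
Z/III-1 ? II-2×II-1: Zz|zz
Z/III-2 un II-2×II-1: Zz
Z/III-3 ? II-2×II-1: Zz|zz
⇒ Z over [I-1,I-2,II-1,II-2,III-1,III-2,III-3]: 16 consistent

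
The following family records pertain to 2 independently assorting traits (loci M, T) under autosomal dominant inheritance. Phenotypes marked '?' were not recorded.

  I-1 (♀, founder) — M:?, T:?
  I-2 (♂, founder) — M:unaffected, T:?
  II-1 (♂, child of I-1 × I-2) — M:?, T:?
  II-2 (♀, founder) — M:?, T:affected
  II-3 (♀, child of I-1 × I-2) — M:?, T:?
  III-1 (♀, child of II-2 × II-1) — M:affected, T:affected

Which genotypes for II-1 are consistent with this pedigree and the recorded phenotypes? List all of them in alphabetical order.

II-1 ∈ {Mm TT, Mm Tt, Mm tt, mm TT, mm Tt, mm tt}

M/I-1 ? ·: mm|Mm|MM
M/I-2 un ·: mm
M/II-1 ? I-1×I-2: mm|Mm
M/II-2 ? ·: mm|Mm|MM
M/II-3 ? I-1×I-2: mm|Mm
M/III-1 aff II-2×II-1: Mm|MM
⇒ M over [I-1,I-2,II-1,II-2,II-3,III-1]: 21 consistent
T/I-1 ? ·: tt|Tt|TT
T/I-2 ? ·: tt|Tt|TT
T/II-1 ? I-1×I-2: tt|Tt|TT
T/II-2 aff ·: Tt|TT
T/II-3 ? I-1×I-2: tt|Tt|TT
T/III-1 aff II-2×II-1: Tt|TT
⇒ T over [I-1,I-2,II-1,II-2,II-3,III-1]: 92 consistent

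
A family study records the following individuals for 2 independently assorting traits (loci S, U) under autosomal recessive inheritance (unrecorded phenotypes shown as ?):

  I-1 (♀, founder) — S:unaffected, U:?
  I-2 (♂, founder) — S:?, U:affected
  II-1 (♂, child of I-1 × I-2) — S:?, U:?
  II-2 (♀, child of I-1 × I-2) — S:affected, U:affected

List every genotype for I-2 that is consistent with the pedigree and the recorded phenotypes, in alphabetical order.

S/I-1 un ·: Ss
S/I-2 ? ·: Ss|ss
S/II-1 ? I-1×I-2: SS|Ss|ss
S/II-2 aff I-1×I-2: ss
⇒ S over [I-1,I-2,II-1,II-2]: 5 consistent
U/I-1 ? ·: Uu|uu
U/I-2 aff ·: uu
U/II-1 ? I-1×I-2: Uu|uu
U/II-2 aff I-1×I-2: uu
⇒ U over [I-1,I-2,II-1,II-2]: 3 consistent

I-2 ∈ {Ss uu, ss uu}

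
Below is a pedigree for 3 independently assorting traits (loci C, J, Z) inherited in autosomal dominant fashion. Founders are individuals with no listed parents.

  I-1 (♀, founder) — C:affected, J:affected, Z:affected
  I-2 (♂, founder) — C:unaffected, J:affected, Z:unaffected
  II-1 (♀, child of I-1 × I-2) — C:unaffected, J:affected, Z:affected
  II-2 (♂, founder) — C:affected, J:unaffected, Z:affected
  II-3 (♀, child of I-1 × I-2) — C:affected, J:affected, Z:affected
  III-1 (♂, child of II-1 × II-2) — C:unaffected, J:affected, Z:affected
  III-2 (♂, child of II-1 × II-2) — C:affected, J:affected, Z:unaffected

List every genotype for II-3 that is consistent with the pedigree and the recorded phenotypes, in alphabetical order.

C/I-1 aff ·: Cc
C/I-2 un ·: cc
C/II-1 un I-1×I-2: cc
C/II-2 aff ·: Cc
C/II-3 aff I-1×I-2: Cc
C/III-1 un II-1×II-2: cc
C/III-2 aff II-1×II-2: Cc
⇒ C over [I-1,I-2,II-1,II-2,II-3,III-1,III-2]: 1 consistent
J/I-1 aff ·: Jj|JJ
J/I-2 aff ·: Jj|JJ
J/II-1 aff I-1×I-2: Jj|JJ
J/II-2 un ·: jj
J/II-3 aff I-1×I-2: Jj|JJ
J/III-1 aff II-1×II-2: Jj
J/III-2 aff II-1×II-2: Jj
⇒ J over [I-1,I-2,II-1,II-2,II-3,III-1,III-2]: 13 consistent
Z/I-1 aff ·: Zz|ZZ
Z/I-2 un ·: zz
Z/II-1 aff I-1×I-2: Zz
Z/II-2 aff ·: Zz
Z/II-3 aff I-1×I-2: Zz
Z/III-1 aff II-1×II-2: Zz|ZZ
Z/III-2 un II-1×II-2: zz
⇒ Z over [I-1,I-2,II-1,II-2,II-3,III-1,III-2]: 4 consistent

II-3 ∈ {Cc JJ Zz, Cc Jj Zz}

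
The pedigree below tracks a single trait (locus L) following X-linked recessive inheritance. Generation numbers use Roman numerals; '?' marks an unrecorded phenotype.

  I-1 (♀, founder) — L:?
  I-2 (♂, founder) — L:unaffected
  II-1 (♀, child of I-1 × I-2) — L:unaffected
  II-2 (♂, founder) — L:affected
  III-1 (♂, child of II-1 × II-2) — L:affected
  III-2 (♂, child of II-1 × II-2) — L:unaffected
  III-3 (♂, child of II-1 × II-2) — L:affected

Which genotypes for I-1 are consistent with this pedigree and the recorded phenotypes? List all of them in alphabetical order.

L/I-1 ? ·: X^LX^l|X^lX^l
L/I-2 un ·: X^LY
L/II-1 un I-1×I-2: X^LX^l
L/II-2 aff ·: X^lY
L/III-1 aff II-1×II-2: X^lY
L/III-2 un II-1×II-2: X^LY
L/III-3 aff II-1×II-2: X^lY
⇒ L over [I-1,I-2,II-1,II-2,III-1,III-2,III-3]: 2 consistent

I-1 ∈ {X^LX^l, X^lX^l}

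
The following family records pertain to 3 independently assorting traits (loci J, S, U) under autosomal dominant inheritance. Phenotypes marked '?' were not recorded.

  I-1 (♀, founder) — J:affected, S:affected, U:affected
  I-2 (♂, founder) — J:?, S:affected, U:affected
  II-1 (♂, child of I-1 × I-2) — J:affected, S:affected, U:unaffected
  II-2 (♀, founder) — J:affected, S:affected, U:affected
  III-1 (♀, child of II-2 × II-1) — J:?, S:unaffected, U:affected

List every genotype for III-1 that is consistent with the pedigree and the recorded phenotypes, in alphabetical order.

J/I-1 aff ·: Jj|JJ
J/I-2 ? ·: jj|Jj|JJ
J/II-1 aff I-1×I-2: Jj|JJ
J/II-2 aff ·: Jj|JJ
J/III-1 ? II-2×II-1: jj|Jj|JJ
⇒ J over [I-1,I-2,II-1,II-2,III-1]: 37 consistent
S/I-1 aff ·: Ss|SS
S/I-2 aff ·: Ss|SS
S/II-1 aff I-1×I-2: Ss
S/II-2 aff ·: Ss
S/III-1 un II-2×II-1: ss
⇒ S over [I-1,I-2,II-1,II-2,III-1]: 3 consistent
U/I-1 aff ·: Uu
U/I-2 aff ·: Uu
U/II-1 un I-1×I-2: uu
U/II-2 aff ·: Uu|UU
U/III-1 aff II-2×II-1: Uu
⇒ U over [I-1,I-2,II-1,II-2,III-1]: 2 consistent

III-1 ∈ {JJ ss Uu, Jj ss Uu, jj ss Uu}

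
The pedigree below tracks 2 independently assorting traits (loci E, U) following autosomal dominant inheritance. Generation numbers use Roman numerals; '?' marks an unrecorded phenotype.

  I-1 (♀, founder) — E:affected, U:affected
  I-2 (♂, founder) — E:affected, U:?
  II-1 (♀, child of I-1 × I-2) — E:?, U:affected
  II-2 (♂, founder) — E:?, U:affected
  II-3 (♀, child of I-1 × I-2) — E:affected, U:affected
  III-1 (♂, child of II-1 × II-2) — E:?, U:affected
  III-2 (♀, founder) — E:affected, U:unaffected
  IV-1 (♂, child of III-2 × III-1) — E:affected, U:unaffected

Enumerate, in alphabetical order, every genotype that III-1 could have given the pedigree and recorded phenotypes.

III-1 ∈ {EE Uu, Ee Uu, ee Uu}

E/I-1 aff ·: Ee|EE
E/I-2 aff ·: Ee|EE
E/II-1 ? I-1×I-2: ee|Ee|EE
E/II-2 ? ·: ee|Ee|EE
E/II-3 aff I-1×I-2: Ee|EE
E/III-1 ? II-1×II-2: ee|Ee|EE
E/III-2 aff ·: Ee|EE
E/IV-1 aff III-2×III-1: Ee|EE
⇒ E over [I-1,I-2,II-1,II-2,II-3,III-1,III-2,IV-1]: 254 consistent
U/I-1 aff ·: Uu|UU
U/I-2 ? ·: uu|Uu|UU
U/II-1 aff I-1×I-2: Uu|UU
U/II-2 aff ·: Uu|UU
U/II-3 aff I-1×I-2: Uu|UU
U/III-1 aff II-1×II-2: Uu
U/III-2 un ·: uu
U/IV-1 un III-2×III-1: uu
⇒ U over [I-1,I-2,II-1,II-2,II-3,III-1,III-2,IV-1]: 23 consistent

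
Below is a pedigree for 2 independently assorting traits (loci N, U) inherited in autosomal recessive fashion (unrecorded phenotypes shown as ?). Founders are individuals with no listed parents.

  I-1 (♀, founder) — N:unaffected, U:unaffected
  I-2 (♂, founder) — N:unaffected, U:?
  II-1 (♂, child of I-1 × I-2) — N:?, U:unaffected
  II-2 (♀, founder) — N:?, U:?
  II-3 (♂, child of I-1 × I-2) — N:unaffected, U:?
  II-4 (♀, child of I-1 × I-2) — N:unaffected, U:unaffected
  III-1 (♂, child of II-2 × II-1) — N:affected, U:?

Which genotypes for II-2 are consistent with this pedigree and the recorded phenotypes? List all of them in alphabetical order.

N/I-1 un ·: NN|Nn
N/I-2 un ·: NN|Nn
N/II-1 ? I-1×I-2: Nn|nn
N/II-2 ? ·: Nn|nn
N/II-3 un I-1×I-2: NN|Nn
N/II-4 un I-1×I-2: NN|Nn
N/III-1 aff II-2×II-1: nn
⇒ N over [I-1,I-2,II-1,II-2,II-3,II-4,III-1]: 32 consistent
U/I-1 un ·: UU|Uu
U/I-2 ? ·: UU|Uu|uu
U/II-1 un I-1×I-2: UU|Uu
U/II-2 ? ·: UU|Uu|uu
U/II-3 ? I-1×I-2: UU|Uu|uu
U/II-4 un I-1×I-2: UU|Uu
U/III-1 ? II-2×II-1: UU|Uu|uu
⇒ U over [I-1,I-2,II-1,II-2,II-3,II-4,III-1]: 179 consistent

II-2 ∈ {Nn UU, Nn Uu, Nn uu, nn UU, nn Uu, nn uu}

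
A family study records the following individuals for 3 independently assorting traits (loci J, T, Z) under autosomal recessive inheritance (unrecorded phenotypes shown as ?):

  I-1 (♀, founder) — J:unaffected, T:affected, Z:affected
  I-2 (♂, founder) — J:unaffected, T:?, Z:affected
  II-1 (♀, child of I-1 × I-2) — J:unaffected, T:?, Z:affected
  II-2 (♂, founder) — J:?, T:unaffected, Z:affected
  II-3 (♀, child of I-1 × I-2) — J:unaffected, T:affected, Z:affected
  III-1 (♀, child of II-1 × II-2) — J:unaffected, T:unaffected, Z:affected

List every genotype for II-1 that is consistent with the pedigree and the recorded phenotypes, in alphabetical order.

J/I-1 un ·: JJ|Jj
J/I-2 un ·: JJ|Jj
J/II-1 un I-1×I-2: JJ|Jj
J/II-2 ? ·: JJ|Jj|jj
J/II-3 un I-1×I-2: JJ|Jj
J/III-1 un II-1×II-2: JJ|Jj
⇒ J over [I-1,I-2,II-1,II-2,II-3,III-1]: 58 consistent
T/I-1 aff ·: tt
T/I-2 ? ·: Tt|tt
T/II-1 ? I-1×I-2: Tt|tt
T/II-2 un ·: TT|Tt
T/II-3 aff I-1×I-2: tt
T/III-1 un II-1×II-2: TT|Tt
⇒ T over [I-1,I-2,II-1,II-2,II-3,III-1]: 8 consistent
Z/I-1 aff ·: zz
Z/I-2 aff ·: zz
Z/II-1 aff I-1×I-2: zz
Z/II-2 aff ·: zz
Z/II-3 aff I-1×I-2: zz
Z/III-1 aff II-1×II-2: zz
⇒ Z over [I-1,I-2,II-1,II-2,II-3,III-1]: 1 consistent

II-1 ∈ {JJ Tt zz, JJ tt zz, Jj Tt zz, Jj tt zz}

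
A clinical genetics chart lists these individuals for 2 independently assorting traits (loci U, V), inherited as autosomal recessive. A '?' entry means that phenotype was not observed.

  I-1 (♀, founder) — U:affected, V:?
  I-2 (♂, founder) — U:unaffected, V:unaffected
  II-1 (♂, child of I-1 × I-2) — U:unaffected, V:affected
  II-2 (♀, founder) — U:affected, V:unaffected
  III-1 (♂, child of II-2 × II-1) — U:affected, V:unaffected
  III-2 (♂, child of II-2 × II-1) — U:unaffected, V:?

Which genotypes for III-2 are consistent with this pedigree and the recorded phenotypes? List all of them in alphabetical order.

III-2 ∈ {Uu Vv, Uu vv}

U/I-1 aff ·: uu
U/I-2 un ·: UU|Uu
U/II-1 un I-1×I-2: Uu
U/II-2 aff ·: uu
U/III-1 aff II-2×II-1: uu
U/III-2 un II-2×II-1: Uu
⇒ U over [I-1,I-2,II-1,II-2,III-1,III-2]: 2 consistent
V/I-1 ? ·: Vv|vv
V/I-2 un ·: Vv
V/II-1 aff I-1×I-2: vv
V/II-2 un ·: VV|Vv
V/III-1 un II-2×II-1: Vv
V/III-2 ? II-2×II-1: Vv|vv
⇒ V over [I-1,I-2,II-1,II-2,III-1,III-2]: 6 consistent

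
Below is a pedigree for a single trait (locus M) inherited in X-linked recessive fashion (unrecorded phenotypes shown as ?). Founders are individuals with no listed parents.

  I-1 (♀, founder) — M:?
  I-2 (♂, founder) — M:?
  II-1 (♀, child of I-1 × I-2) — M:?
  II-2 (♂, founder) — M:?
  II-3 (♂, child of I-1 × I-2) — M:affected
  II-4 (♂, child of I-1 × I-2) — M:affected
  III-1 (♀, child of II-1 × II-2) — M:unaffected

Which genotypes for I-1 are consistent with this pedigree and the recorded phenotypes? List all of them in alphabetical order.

M/I-1 ? ·: X^MX^m|X^mX^m
M/I-2 ? ·: X^MY|X^mY
M/II-1 ? I-1×I-2: X^MX^M|X^MX^m|X^mX^m
M/II-2 ? ·: X^MY|X^mY
M/II-3 aff I-1×I-2: X^mY
M/II-4 aff I-1×I-2: X^mY
M/III-1 un II-1×II-2: X^MX^M|X^MX^m
⇒ M over [I-1,I-2,II-1,II-2,II-3,II-4,III-1]: 13 consistent

I-1 ∈ {X^MX^m, X^mX^m}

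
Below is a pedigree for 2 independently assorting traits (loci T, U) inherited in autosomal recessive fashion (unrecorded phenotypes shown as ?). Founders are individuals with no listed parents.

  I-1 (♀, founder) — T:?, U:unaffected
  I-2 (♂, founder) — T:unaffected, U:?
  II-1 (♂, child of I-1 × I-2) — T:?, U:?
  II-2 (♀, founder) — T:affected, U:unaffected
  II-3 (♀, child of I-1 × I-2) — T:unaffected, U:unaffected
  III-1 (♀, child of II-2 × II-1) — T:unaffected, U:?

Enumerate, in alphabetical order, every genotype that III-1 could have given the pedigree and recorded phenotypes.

III-1 ∈ {Tt UU, Tt Uu, Tt uu}

T/I-1 ? ·: TT|Tt|tt
T/I-2 un ·: TT|Tt
T/II-1 ? I-1×I-2: TT|Tt
T/II-2 aff ·: tt
T/II-3 un I-1×I-2: TT|Tt
T/III-1 un II-2×II-1: Tt
⇒ T over [I-1,I-2,II-1,II-2,II-3,III-1]: 15 consistent
U/I-1 un ·: UU|Uu
U/I-2 ? ·: UU|Uu|uu
U/II-1 ? I-1×I-2: UU|Uu|uu
U/II-2 un ·: UU|Uu
U/II-3 un I-1×I-2: UU|Uu
U/III-1 ? II-2×II-1: UU|Uu|uu
⇒ U over [I-1,I-2,II-1,II-2,II-3,III-1]: 70 consistent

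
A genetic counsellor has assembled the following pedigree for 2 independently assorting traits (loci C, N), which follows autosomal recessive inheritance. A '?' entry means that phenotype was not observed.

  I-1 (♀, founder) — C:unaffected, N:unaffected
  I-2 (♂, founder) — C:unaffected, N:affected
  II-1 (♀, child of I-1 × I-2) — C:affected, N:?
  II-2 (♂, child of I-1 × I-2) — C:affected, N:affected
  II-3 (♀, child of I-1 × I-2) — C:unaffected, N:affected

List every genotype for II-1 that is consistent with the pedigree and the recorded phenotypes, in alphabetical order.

II-1 ∈ {cc Nn, cc nn}

C/I-1 un ·: Cc
C/I-2 un ·: Cc
C/II-1 aff I-1×I-2: cc
C/II-2 aff I-1×I-2: cc
C/II-3 un I-1×I-2: CC|Cc
⇒ C over [I-1,I-2,II-1,II-2,II-3]: 2 consistent
N/I-1 un ·: Nn
N/I-2 aff ·: nn
N/II-1 ? I-1×I-2: Nn|nn
N/II-2 aff I-1×I-2: nn
N/II-3 aff I-1×I-2: nn
⇒ N over [I-1,I-2,II-1,II-2,II-3]: 2 consistent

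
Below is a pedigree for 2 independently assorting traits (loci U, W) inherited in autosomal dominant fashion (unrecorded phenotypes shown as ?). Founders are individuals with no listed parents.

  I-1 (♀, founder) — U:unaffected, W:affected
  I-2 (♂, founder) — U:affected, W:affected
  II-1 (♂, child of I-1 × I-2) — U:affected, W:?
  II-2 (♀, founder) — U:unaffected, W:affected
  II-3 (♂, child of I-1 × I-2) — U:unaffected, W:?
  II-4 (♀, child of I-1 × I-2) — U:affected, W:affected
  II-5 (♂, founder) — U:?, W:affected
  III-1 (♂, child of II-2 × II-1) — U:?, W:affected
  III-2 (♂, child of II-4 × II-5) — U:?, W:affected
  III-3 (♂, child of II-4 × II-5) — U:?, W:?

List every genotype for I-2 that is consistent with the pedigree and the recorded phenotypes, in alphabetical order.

I-2 ∈ {Uu WW, Uu Ww}

U/I-1 un ·: uu
U/I-2 aff ·: Uu
U/II-1 aff I-1×I-2: Uu
U/II-2 un ·: uu
U/II-3 un I-1×I-2: uu
U/II-4 aff I-1×I-2: Uu
U/II-5 ? ·: uu|Uu|UU
U/III-1 ? II-2×II-1: uu|Uu
U/III-2 ? II-4×II-5: uu|Uu|UU
U/III-3 ? II-4×II-5: uu|Uu|UU
⇒ U over [I-1,I-2,II-1,II-2,II-3,II-4,II-5,III-1,III-2,III-3]: 34 consistent
W/I-1 aff ·: Ww|WW
W/I-2 aff ·: Ww|WW
W/II-1 ? I-1×I-2: ww|Ww|WW
W/II-2 aff ·: Ww|WW
W/II-3 ? I-1×I-2: ww|Ww|WW
W/II-4 aff I-1×I-2: Ww|WW
W/II-5 aff ·: Ww|WW
W/III-1 aff II-2×II-1: Ww|WW
W/III-2 aff II-4×II-5: Ww|WW
W/III-3 ? II-4×II-5: ww|Ww|WW
⇒ W over [I-1,I-2,II-1,II-2,II-3,II-4,II-5,III-1,III-2,III-3]: 840 consistent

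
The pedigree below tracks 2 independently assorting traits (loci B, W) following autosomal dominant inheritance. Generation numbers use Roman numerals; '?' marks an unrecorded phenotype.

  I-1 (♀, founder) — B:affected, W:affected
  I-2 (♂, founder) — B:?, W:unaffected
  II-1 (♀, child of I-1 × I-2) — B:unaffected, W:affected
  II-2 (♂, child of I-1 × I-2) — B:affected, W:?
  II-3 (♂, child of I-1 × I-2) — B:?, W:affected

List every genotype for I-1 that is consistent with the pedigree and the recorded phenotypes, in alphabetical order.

I-1 ∈ {Bb WW, Bb Ww}

B/I-1 aff ·: Bb
B/I-2 ? ·: bb|Bb
B/II-1 un I-1×I-2: bb
B/II-2 aff I-1×I-2: Bb|BB
B/II-3 ? I-1×I-2: bb|Bb|BB
⇒ B over [I-1,I-2,II-1,II-2,II-3]: 8 consistent
W/I-1 aff ·: Ww|WW
W/I-2 un ·: ww
W/II-1 aff I-1×I-2: Ww
W/II-2 ? I-1×I-2: ww|Ww
W/II-3 aff I-1×I-2: Ww
⇒ W over [I-1,I-2,II-1,II-2,II-3]: 3 consistent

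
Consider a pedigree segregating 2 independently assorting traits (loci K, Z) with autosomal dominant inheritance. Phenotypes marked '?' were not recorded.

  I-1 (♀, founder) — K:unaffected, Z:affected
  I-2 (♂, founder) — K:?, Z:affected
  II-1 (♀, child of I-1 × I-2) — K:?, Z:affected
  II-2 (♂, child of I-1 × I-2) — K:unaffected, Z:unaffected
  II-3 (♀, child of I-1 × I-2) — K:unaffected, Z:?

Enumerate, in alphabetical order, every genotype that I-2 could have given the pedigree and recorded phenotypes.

K/I-1 un ·: kk
K/I-2 ? ·: kk|Kk
K/II-1 ? I-1×I-2: kk|Kk
K/II-2 un I-1×I-2: kk
K/II-3 un I-1×I-2: kk
⇒ K over [I-1,I-2,II-1,II-2,II-3]: 3 consistent
Z/I-1 aff ·: Zz
Z/I-2 aff ·: Zz
Z/II-1 aff I-1×I-2: Zz|ZZ
Z/II-2 un I-1×I-2: zz
Z/II-3 ? I-1×I-2: zz|Zz|ZZ
⇒ Z over [I-1,I-2,II-1,II-2,II-3]: 6 consistent

I-2 ∈ {Kk Zz, kk Zz}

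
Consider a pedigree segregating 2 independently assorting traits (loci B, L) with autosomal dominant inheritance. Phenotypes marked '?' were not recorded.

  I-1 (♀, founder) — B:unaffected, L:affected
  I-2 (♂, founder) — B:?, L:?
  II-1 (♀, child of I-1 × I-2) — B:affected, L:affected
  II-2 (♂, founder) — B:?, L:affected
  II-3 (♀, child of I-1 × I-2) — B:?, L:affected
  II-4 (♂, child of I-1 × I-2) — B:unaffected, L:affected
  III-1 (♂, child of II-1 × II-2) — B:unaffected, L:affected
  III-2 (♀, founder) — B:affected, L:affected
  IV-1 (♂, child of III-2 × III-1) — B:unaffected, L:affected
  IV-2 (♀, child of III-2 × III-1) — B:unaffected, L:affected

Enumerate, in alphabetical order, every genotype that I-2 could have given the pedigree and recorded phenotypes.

B/I-1 un ·: bb
B/I-2 ? ·: Bb
B/II-1 aff I-1×I-2: Bb
B/II-2 ? ·: bb|Bb
B/II-3 ? I-1×I-2: bb|Bb
B/II-4 un I-1×I-2: bb
B/III-1 un II-1×II-2: bb
B/III-2 aff ·: Bb
B/IV-1 un III-2×III-1: bb
B/IV-2 un III-2×III-1: bb
⇒ B over [I-1,I-2,II-1,II-2,II-3,II-4,III-1,III-2,IV-1,IV-2]: 4 consistent
L/I-1 aff ·: Ll|LL
L/I-2 ? ·: ll|Ll|LL
L/II-1 aff I-1×I-2: Ll|LL
L/II-2 aff ·: Ll|LL
L/II-3 aff I-1×I-2: Ll|LL
L/II-4 aff I-1×I-2: Ll|LL
L/III-1 aff II-1×II-2: Ll|LL
L/III-2 aff ·: Ll|LL
L/IV-1 aff III-2×III-1: Ll|LL
L/IV-2 aff III-2×III-1: Ll|LL
⇒ L over [I-1,I-2,II-1,II-2,II-3,II-4,III-1,III-2,IV-1,IV-2]: 598 consistent

I-2 ∈ {Bb LL, Bb Ll, Bb ll}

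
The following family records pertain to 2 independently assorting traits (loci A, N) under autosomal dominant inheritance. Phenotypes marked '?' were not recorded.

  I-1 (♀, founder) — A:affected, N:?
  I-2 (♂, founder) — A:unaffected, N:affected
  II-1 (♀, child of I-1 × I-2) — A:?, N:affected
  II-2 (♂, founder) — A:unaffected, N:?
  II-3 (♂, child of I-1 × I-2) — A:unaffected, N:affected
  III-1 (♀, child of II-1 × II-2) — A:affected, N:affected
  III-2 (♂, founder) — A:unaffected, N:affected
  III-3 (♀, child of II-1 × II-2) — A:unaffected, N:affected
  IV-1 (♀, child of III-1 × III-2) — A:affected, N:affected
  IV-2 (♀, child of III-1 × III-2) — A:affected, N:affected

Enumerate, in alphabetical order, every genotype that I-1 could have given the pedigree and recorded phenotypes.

I-1 ∈ {Aa NN, Aa Nn, Aa nn}

A/I-1 aff ·: Aa
A/I-2 un ·: aa
A/II-1 ? I-1×I-2: Aa
A/II-2 un ·: aa
A/II-3 un I-1×I-2: aa
A/III-1 aff II-1×II-2: Aa
A/III-2 un ·: aa
A/III-3 un II-1×II-2: aa
A/IV-1 aff III-1×III-2: Aa
A/IV-2 aff III-1×III-2: Aa
⇒ A over [I-1,I-2,II-1,II-2,II-3,III-1,III-2,III-3,IV-1,IV-2]: 1 consistent
N/I-1 ? ·: nn|Nn|NN
N/I-2 aff ·: Nn|NN
N/II-1 aff I-1×I-2: Nn|NN
N/II-2 ? ·: nn|Nn|NN
N/II-3 aff I-1×I-2: Nn|NN
N/III-1 aff II-1×II-2: Nn|NN
N/III-2 aff ·: Nn|NN
N/III-3 aff II-1×II-2: Nn|NN
N/IV-1 aff III-1×III-2: Nn|NN
N/IV-2 aff III-1×III-2: Nn|NN
⇒ N over [I-1,I-2,II-1,II-2,II-3,III-1,III-2,III-3,IV-1,IV-2]: 753 consistent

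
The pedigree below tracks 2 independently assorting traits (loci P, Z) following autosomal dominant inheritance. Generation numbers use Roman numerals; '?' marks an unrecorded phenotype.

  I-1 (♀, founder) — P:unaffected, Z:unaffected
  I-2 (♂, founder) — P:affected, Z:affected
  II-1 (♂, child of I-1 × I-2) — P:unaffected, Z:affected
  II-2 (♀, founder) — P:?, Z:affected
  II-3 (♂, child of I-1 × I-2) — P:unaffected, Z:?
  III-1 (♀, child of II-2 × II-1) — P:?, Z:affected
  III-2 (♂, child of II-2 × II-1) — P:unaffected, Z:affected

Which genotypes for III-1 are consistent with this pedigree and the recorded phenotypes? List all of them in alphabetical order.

III-1 ∈ {Pp ZZ, Pp Zz, pp ZZ, pp Zz}

P/I-1 un ·: pp
P/I-2 aff ·: Pp
P/II-1 un I-1×I-2: pp
P/II-2 ? ·: pp|Pp
P/II-3 un I-1×I-2: pp
P/III-1 ? II-2×II-1: pp|Pp
P/III-2 un II-2×II-1: pp
⇒ P over [I-1,I-2,II-1,II-2,II-3,III-1,III-2]: 3 consistent
Z/I-1 un ·: zz
Z/I-2 aff ·: Zz|ZZ
Z/II-1 aff I-1×I-2: Zz
Z/II-2 aff ·: Zz|ZZ
Z/II-3 ? I-1×I-2: zz|Zz
Z/III-1 aff II-2×II-1: Zz|ZZ
Z/III-2 aff II-2×II-1: Zz|ZZ
⇒ Z over [I-1,I-2,II-1,II-2,II-3,III-1,III-2]: 24 consistent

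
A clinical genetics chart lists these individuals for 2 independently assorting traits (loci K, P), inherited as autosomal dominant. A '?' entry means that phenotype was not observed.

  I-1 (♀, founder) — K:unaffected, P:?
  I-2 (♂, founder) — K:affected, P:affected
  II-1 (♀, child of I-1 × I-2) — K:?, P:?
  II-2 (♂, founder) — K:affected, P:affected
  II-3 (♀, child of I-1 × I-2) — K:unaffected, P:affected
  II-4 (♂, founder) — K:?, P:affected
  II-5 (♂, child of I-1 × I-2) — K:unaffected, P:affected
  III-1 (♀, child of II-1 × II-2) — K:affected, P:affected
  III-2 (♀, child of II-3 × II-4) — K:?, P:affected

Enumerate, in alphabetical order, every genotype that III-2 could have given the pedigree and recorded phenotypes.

K/I-1 un ·: kk
K/I-2 aff ·: Kk
K/II-1 ? I-1×I-2: kk|Kk
K/II-2 aff ·: Kk|KK
K/II-3 un I-1×I-2: kk
K/II-4 ? ·: kk|Kk|KK
K/II-5 un I-1×I-2: kk
K/III-1 aff II-1×II-2: Kk|KK
K/III-2 ? II-3×II-4: kk|Kk
⇒ K over [I-1,I-2,II-1,II-2,II-3,II-4,II-5,III-1,III-2]: 24 consistent
P/I-1 ? ·: pp|Pp|PP
P/I-2 aff ·: Pp|PP
P/II-1 ? I-1×I-2: pp|Pp|PP
P/II-2 aff ·: Pp|PP
P/II-3 aff I-1×I-2: Pp|PP
P/II-4 aff ·: Pp|PP
P/II-5 aff I-1×I-2: Pp|PP
P/III-1 aff II-1×II-2: Pp|PP
P/III-2 aff II-3×II-4: Pp|PP
⇒ P over [I-1,I-2,II-1,II-2,II-3,II-4,II-5,III-1,III-2]: 371 consistent

III-2 ∈ {Kk PP, Kk Pp, kk PP, kk Pp}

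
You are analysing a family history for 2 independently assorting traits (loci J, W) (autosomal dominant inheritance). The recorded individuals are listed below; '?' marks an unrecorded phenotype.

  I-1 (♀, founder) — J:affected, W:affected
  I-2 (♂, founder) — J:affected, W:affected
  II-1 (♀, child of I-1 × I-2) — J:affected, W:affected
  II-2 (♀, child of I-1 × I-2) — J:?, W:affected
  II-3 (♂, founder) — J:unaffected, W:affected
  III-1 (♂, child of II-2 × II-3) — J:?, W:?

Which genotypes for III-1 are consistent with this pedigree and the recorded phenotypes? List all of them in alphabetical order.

J/I-1 aff ·: Jj|JJ
J/I-2 aff ·: Jj|JJ
J/II-1 aff I-1×I-2: Jj|JJ
J/II-2 ? I-1×I-2: jj|Jj|JJ
J/II-3 un ·: jj
J/III-1 ? II-2×II-3: jj|Jj
⇒ J over [I-1,I-2,II-1,II-2,II-3,III-1]: 21 consistent
W/I-1 aff ·: Ww|WW
W/I-2 aff ·: Ww|WW
W/II-1 aff I-1×I-2: Ww|WW
W/II-2 aff I-1×I-2: Ww|WW
W/II-3 aff ·: Ww|WW
W/III-1 ? II-2×II-3: ww|Ww|WW
⇒ W over [I-1,I-2,II-1,II-2,II-3,III-1]: 51 consistent

III-1 ∈ {Jj WW, Jj Ww, Jj ww, jj WW, jj Ww, jj ww}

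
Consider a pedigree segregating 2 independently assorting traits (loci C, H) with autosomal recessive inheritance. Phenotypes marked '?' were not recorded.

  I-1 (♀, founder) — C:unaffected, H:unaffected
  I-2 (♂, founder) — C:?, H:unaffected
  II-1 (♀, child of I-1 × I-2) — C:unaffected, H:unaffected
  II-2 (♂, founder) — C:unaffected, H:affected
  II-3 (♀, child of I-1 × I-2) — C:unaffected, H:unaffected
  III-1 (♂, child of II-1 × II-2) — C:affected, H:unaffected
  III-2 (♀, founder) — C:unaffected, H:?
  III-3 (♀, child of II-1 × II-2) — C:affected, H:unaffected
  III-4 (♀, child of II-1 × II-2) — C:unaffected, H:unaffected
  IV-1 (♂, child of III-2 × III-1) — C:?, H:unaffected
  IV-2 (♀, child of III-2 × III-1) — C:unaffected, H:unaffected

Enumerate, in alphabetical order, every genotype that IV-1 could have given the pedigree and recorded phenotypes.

C/I-1 un ·: CC|Cc
C/I-2 ? ·: CC|Cc|cc
C/II-1 un I-1×I-2: Cc
C/II-2 un ·: Cc
C/II-3 un I-1×I-2: CC|Cc
C/III-1 aff II-1×II-2: cc
C/III-2 un ·: CC|Cc
C/III-3 aff II-1×II-2: cc
C/III-4 un II-1×II-2: CC|Cc
C/IV-1 ? III-2×III-1: Cc|cc
C/IV-2 un III-2×III-1: Cc
⇒ C over [I-1,I-2,II-1,II-2,II-3,III-1,III-2,III-3,III-4,IV-1,IV-2]: 48 consistent
H/I-1 un ·: HH|Hh
H/I-2 un ·: HH|Hh
H/II-1 un I-1×I-2: HH|Hh
H/II-2 aff ·: hh
H/II-3 un I-1×I-2: HH|Hh
H/III-1 un II-1×II-2: Hh
H/III-2 ? ·: HH|Hh|hh
H/III-3 un II-1×II-2: Hh
H/III-4 un II-1×II-2: Hh
H/IV-1 un III-2×III-1: HH|Hh
H/IV-2 un III-2×III-1: HH|Hh
⇒ H over [I-1,I-2,II-1,II-2,II-3,III-1,III-2,III-3,III-4,IV-1,IV-2]: 117 consistent

IV-1 ∈ {Cc HH, Cc Hh, cc HH, cc Hh}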